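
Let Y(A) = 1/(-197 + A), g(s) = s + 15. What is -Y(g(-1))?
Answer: 1/183 ≈ 0.0054645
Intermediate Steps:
g(s) = 15 + s
-Y(g(-1)) = -1/(-197 + (15 - 1)) = -1/(-197 + 14) = -1/(-183) = -1*(-1/183) = 1/183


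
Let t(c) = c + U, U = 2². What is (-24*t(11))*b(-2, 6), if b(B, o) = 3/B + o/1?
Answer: -1620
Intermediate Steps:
U = 4
b(B, o) = o + 3/B (b(B, o) = 3/B + o*1 = 3/B + o = o + 3/B)
t(c) = 4 + c (t(c) = c + 4 = 4 + c)
(-24*t(11))*b(-2, 6) = (-24*(4 + 11))*(6 + 3/(-2)) = (-24*15)*(6 + 3*(-½)) = -360*(6 - 3/2) = -360*9/2 = -1620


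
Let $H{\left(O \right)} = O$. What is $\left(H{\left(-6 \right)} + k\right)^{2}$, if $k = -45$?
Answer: $2601$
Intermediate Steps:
$\left(H{\left(-6 \right)} + k\right)^{2} = \left(-6 - 45\right)^{2} = \left(-51\right)^{2} = 2601$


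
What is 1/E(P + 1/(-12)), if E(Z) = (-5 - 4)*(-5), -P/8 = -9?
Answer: 1/45 ≈ 0.022222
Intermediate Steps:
P = 72 (P = -8*(-9) = 72)
E(Z) = 45 (E(Z) = -9*(-5) = 45)
1/E(P + 1/(-12)) = 1/45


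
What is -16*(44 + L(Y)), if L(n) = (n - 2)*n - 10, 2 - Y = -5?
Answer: -1104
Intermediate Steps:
Y = 7 (Y = 2 - 1*(-5) = 2 + 5 = 7)
L(n) = -10 + n*(-2 + n) (L(n) = (-2 + n)*n - 10 = n*(-2 + n) - 10 = -10 + n*(-2 + n))
-16*(44 + L(Y)) = -16*(44 + (-10 + 7² - 2*7)) = -16*(44 + (-10 + 49 - 14)) = -16*(44 + 25) = -16*69 = -1104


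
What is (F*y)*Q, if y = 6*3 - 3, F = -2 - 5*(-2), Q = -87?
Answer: -10440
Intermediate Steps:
F = 8 (F = -2 + 10 = 8)
y = 15 (y = 18 - 3 = 15)
(F*y)*Q = (8*15)*(-87) = 120*(-87) = -10440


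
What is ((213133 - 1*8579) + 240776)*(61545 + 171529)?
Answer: 103794844420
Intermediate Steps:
((213133 - 1*8579) + 240776)*(61545 + 171529) = ((213133 - 8579) + 240776)*233074 = (204554 + 240776)*233074 = 445330*233074 = 103794844420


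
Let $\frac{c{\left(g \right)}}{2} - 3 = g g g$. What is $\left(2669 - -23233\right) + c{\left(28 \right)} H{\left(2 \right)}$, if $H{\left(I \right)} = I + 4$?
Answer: $289362$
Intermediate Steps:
$c{\left(g \right)} = 6 + 2 g^{3}$ ($c{\left(g \right)} = 6 + 2 g g g = 6 + 2 g^{2} g = 6 + 2 g^{3}$)
$H{\left(I \right)} = 4 + I$
$\left(2669 - -23233\right) + c{\left(28 \right)} H{\left(2 \right)} = \left(2669 - -23233\right) + \left(6 + 2 \cdot 28^{3}\right) \left(4 + 2\right) = \left(2669 + 23233\right) + \left(6 + 2 \cdot 21952\right) 6 = 25902 + \left(6 + 43904\right) 6 = 25902 + 43910 \cdot 6 = 25902 + 263460 = 289362$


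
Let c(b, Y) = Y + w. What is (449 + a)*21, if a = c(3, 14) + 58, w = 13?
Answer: 11214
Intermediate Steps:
c(b, Y) = 13 + Y (c(b, Y) = Y + 13 = 13 + Y)
a = 85 (a = (13 + 14) + 58 = 27 + 58 = 85)
(449 + a)*21 = (449 + 85)*21 = 534*21 = 11214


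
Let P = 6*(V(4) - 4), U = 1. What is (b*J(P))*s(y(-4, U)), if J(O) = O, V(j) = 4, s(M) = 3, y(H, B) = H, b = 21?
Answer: 0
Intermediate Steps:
P = 0 (P = 6*(4 - 4) = 6*0 = 0)
(b*J(P))*s(y(-4, U)) = (21*0)*3 = 0*3 = 0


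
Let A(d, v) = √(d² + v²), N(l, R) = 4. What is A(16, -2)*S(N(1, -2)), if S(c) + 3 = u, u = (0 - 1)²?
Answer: -4*√65 ≈ -32.249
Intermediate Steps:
u = 1 (u = (-1)² = 1)
S(c) = -2 (S(c) = -3 + 1 = -2)
A(16, -2)*S(N(1, -2)) = √(16² + (-2)²)*(-2) = √(256 + 4)*(-2) = √260*(-2) = (2*√65)*(-2) = -4*√65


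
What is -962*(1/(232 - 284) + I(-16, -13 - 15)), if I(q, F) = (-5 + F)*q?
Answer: -1015835/2 ≈ -5.0792e+5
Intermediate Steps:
I(q, F) = q*(-5 + F)
-962*(1/(232 - 284) + I(-16, -13 - 15)) = -962*(1/(232 - 284) - 16*(-5 + (-13 - 15))) = -962*(1/(-52) - 16*(-5 - 28)) = -962*(-1/52 - 16*(-33)) = -962*(-1/52 + 528) = -962*27455/52 = -1015835/2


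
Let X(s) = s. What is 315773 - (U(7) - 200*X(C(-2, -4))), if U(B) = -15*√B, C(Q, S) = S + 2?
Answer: 315373 + 15*√7 ≈ 3.1541e+5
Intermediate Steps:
C(Q, S) = 2 + S
315773 - (U(7) - 200*X(C(-2, -4))) = 315773 - (-15*√7 - 200*(2 - 4)) = 315773 - (-15*√7 - 200*(-2)) = 315773 - (-15*√7 + 400) = 315773 - (400 - 15*√7) = 315773 + (-400 + 15*√7) = 315373 + 15*√7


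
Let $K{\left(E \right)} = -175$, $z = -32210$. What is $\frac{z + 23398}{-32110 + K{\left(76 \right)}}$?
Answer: $\frac{8812}{32285} \approx 0.27294$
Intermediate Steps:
$\frac{z + 23398}{-32110 + K{\left(76 \right)}} = \frac{-32210 + 23398}{-32110 - 175} = - \frac{8812}{-32285} = \left(-8812\right) \left(- \frac{1}{32285}\right) = \frac{8812}{32285}$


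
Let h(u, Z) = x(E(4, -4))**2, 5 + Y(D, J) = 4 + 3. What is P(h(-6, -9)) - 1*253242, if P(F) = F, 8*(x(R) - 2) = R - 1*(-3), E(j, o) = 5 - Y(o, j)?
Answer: -4051751/16 ≈ -2.5323e+5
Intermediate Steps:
Y(D, J) = 2 (Y(D, J) = -5 + (4 + 3) = -5 + 7 = 2)
E(j, o) = 3 (E(j, o) = 5 - 1*2 = 5 - 2 = 3)
x(R) = 19/8 + R/8 (x(R) = 2 + (R - 1*(-3))/8 = 2 + (R + 3)/8 = 2 + (3 + R)/8 = 2 + (3/8 + R/8) = 19/8 + R/8)
h(u, Z) = 121/16 (h(u, Z) = (19/8 + (1/8)*3)**2 = (19/8 + 3/8)**2 = (11/4)**2 = 121/16)
P(h(-6, -9)) - 1*253242 = 121/16 - 1*253242 = 121/16 - 253242 = -4051751/16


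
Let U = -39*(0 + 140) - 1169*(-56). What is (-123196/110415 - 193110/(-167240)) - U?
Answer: -110802142027679/1846580460 ≈ -60004.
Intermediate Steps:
U = 60004 (U = -39*140 - 1*(-65464) = -5460 + 65464 = 60004)
(-123196/110415 - 193110/(-167240)) - U = (-123196/110415 - 193110/(-167240)) - 1*60004 = (-123196*1/110415 - 193110*(-1/167240)) - 60004 = (-123196/110415 + 19311/16724) - 60004 = 71894161/1846580460 - 60004 = -110802142027679/1846580460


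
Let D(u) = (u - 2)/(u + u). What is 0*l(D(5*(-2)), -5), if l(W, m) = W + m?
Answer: 0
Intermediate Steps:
D(u) = (-2 + u)/(2*u) (D(u) = (-2 + u)/((2*u)) = (-2 + u)*(1/(2*u)) = (-2 + u)/(2*u))
0*l(D(5*(-2)), -5) = 0*((-2 + 5*(-2))/(2*((5*(-2)))) - 5) = 0*((½)*(-2 - 10)/(-10) - 5) = 0*((½)*(-⅒)*(-12) - 5) = 0*(⅗ - 5) = 0*(-22/5) = 0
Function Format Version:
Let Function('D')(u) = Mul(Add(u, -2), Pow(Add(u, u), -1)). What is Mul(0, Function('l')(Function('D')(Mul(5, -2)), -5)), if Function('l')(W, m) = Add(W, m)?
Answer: 0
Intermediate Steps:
Function('D')(u) = Mul(Rational(1, 2), Pow(u, -1), Add(-2, u)) (Function('D')(u) = Mul(Add(-2, u), Pow(Mul(2, u), -1)) = Mul(Add(-2, u), Mul(Rational(1, 2), Pow(u, -1))) = Mul(Rational(1, 2), Pow(u, -1), Add(-2, u)))
Mul(0, Function('l')(Function('D')(Mul(5, -2)), -5)) = Mul(0, Add(Mul(Rational(1, 2), Pow(Mul(5, -2), -1), Add(-2, Mul(5, -2))), -5)) = Mul(0, Add(Mul(Rational(1, 2), Pow(-10, -1), Add(-2, -10)), -5)) = Mul(0, Add(Mul(Rational(1, 2), Rational(-1, 10), -12), -5)) = Mul(0, Add(Rational(3, 5), -5)) = Mul(0, Rational(-22, 5)) = 0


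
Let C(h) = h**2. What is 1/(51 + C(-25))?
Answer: 1/676 ≈ 0.0014793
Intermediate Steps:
1/(51 + C(-25)) = 1/(51 + (-25)**2) = 1/(51 + 625) = 1/676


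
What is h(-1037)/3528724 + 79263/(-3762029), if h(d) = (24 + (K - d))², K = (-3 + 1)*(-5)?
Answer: 237382603281/780891883588 ≈ 0.30399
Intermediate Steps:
K = 10 (K = -2*(-5) = 10)
h(d) = (34 - d)² (h(d) = (24 + (10 - d))² = (34 - d)²)
h(-1037)/3528724 + 79263/(-3762029) = (34 - 1*(-1037))²/3528724 + 79263/(-3762029) = (34 + 1037)²*(1/3528724) + 79263*(-1/3762029) = 1071²*(1/3528724) - 79263/3762029 = 1147041*(1/3528724) - 79263/3762029 = 67473/207572 - 79263/3762029 = 237382603281/780891883588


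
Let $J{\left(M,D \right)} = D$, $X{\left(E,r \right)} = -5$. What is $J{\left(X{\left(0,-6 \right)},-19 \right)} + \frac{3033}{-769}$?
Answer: $- \frac{17644}{769} \approx -22.944$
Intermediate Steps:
$J{\left(X{\left(0,-6 \right)},-19 \right)} + \frac{3033}{-769} = -19 + \frac{3033}{-769} = -19 + 3033 \left(- \frac{1}{769}\right) = -19 - \frac{3033}{769} = - \frac{17644}{769}$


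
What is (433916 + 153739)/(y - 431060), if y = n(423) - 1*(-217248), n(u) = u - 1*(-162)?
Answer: -587655/213227 ≈ -2.7560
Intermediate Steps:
n(u) = 162 + u (n(u) = u + 162 = 162 + u)
y = 217833 (y = (162 + 423) - 1*(-217248) = 585 + 217248 = 217833)
(433916 + 153739)/(y - 431060) = (433916 + 153739)/(217833 - 431060) = 587655/(-213227) = 587655*(-1/213227) = -587655/213227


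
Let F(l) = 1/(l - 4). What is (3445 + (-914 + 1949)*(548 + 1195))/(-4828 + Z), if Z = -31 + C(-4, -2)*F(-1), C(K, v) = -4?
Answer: -9037250/24291 ≈ -372.04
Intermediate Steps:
F(l) = 1/(-4 + l)
Z = -151/5 (Z = -31 - 4/(-4 - 1) = -31 - 4/(-5) = -31 - 4*(-⅕) = -31 + ⅘ = -151/5 ≈ -30.200)
(3445 + (-914 + 1949)*(548 + 1195))/(-4828 + Z) = (3445 + (-914 + 1949)*(548 + 1195))/(-4828 - 151/5) = (3445 + 1035*1743)/(-24291/5) = (3445 + 1804005)*(-5/24291) = 1807450*(-5/24291) = -9037250/24291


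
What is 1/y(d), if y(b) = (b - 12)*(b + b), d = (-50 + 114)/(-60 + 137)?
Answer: -5929/110080 ≈ -0.053861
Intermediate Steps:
d = 64/77 ≈ 0.83117
y(b) = 2*b*(-12 + b) (y(b) = (-12 + b)*(2*b) = 2*b*(-12 + b))
1/y(d) = 1/(2*(64/77)*(-12 + 64/77)) = 1/(2*(64/77)*(-860/77)) = 1/(-110080/5929) = -5929/110080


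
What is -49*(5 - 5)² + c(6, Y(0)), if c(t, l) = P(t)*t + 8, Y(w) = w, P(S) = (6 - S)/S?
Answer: 8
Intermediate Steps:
P(S) = (6 - S)/S
c(t, l) = 14 - t (c(t, l) = ((6 - t)/t)*t + 8 = (6 - t) + 8 = 14 - t)
-49*(5 - 5)² + c(6, Y(0)) = -49*(5 - 5)² + (14 - 1*6) = -49*0² + (14 - 6) = -49*0 + 8 = 0 + 8 = 8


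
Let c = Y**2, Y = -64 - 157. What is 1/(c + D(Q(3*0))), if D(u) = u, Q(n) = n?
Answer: 1/48841 ≈ 2.0475e-5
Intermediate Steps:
Y = -221
c = 48841 (c = (-221)**2 = 48841)
1/(c + D(Q(3*0))) = 1/(48841 + 3*0) = 1/(48841 + 0) = 1/48841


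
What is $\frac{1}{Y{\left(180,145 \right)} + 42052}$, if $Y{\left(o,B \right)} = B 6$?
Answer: $\frac{1}{42922} \approx 2.3298 \cdot 10^{-5}$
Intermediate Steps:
$Y{\left(o,B \right)} = 6 B$
$\frac{1}{Y{\left(180,145 \right)} + 42052} = \frac{1}{6 \cdot 145 + 42052} = \frac{1}{870 + 42052} = \frac{1}{42922}$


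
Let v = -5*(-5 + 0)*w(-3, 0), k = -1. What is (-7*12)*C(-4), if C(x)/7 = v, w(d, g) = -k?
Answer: -14700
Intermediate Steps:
w(d, g) = 1 (w(d, g) = -1*(-1) = 1)
v = 25 (v = -5*(-5 + 0) = -(-25) = -5*(-5) = 25)
C(x) = 175 (C(x) = 7*25 = 175)
(-7*12)*C(-4) = -7*12*175 = -84*175 = -14700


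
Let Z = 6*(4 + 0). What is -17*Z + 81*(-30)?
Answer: -2838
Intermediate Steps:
Z = 24 (Z = 6*4 = 24)
-17*Z + 81*(-30) = -17*24 + 81*(-30) = -408 - 2430 = -2838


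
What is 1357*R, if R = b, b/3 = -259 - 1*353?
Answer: -2491452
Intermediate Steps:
b = -1836 (b = 3*(-259 - 1*353) = 3*(-259 - 353) = 3*(-612) = -1836)
R = -1836
1357*R = 1357*(-1836) = -2491452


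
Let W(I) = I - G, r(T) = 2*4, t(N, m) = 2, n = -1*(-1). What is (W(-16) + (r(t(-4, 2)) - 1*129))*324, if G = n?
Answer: -44712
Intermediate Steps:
n = 1
r(T) = 8
G = 1
W(I) = -1 + I (W(I) = I - 1*1 = I - 1 = -1 + I)
(W(-16) + (r(t(-4, 2)) - 1*129))*324 = ((-1 - 16) + (8 - 1*129))*324 = (-17 + (8 - 129))*324 = (-17 - 121)*324 = -138*324 = -44712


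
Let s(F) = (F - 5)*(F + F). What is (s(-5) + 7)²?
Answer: 11449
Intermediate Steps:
s(F) = 2*F*(-5 + F) (s(F) = (-5 + F)*(2*F) = 2*F*(-5 + F))
(s(-5) + 7)² = (2*(-5)*(-5 - 5) + 7)² = (2*(-5)*(-10) + 7)² = (100 + 7)² = 107² = 11449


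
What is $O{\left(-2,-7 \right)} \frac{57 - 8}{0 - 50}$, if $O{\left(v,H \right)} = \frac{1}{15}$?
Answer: $- \frac{49}{750} \approx -0.065333$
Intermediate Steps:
$O{\left(v,H \right)} = \frac{1}{15}$
$O{\left(-2,-7 \right)} \frac{57 - 8}{0 - 50} = \frac{\left(57 - 8\right) \frac{1}{0 - 50}}{15} = \frac{49 \frac{1}{-50}}{15} = \frac{49 \left(- \frac{1}{50}\right)}{15} = \frac{1}{15} \left(- \frac{49}{50}\right) = - \frac{49}{750}$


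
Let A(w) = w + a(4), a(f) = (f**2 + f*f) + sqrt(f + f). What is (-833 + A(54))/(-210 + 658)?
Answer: -747/448 + sqrt(2)/224 ≈ -1.6611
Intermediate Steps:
a(f) = 2*f**2 + sqrt(2)*sqrt(f) (a(f) = (f**2 + f**2) + sqrt(2*f) = 2*f**2 + sqrt(2)*sqrt(f))
A(w) = 32 + w + 2*sqrt(2) (A(w) = w + (2*4**2 + sqrt(2)*sqrt(4)) = w + (2*16 + sqrt(2)*2) = w + (32 + 2*sqrt(2)) = 32 + w + 2*sqrt(2))
(-833 + A(54))/(-210 + 658) = (-833 + (32 + 54 + 2*sqrt(2)))/(-210 + 658) = (-833 + (86 + 2*sqrt(2)))/448 = (-747 + 2*sqrt(2))*(1/448) = -747/448 + sqrt(2)/224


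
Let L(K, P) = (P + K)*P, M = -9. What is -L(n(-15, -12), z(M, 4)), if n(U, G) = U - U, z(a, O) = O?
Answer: -16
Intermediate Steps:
n(U, G) = 0
L(K, P) = P*(K + P) (L(K, P) = (K + P)*P = P*(K + P))
-L(n(-15, -12), z(M, 4)) = -4*(0 + 4) = -4*4 = -1*16 = -16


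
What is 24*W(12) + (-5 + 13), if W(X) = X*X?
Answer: 3464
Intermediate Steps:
W(X) = X²
24*W(12) + (-5 + 13) = 24*12² + (-5 + 13) = 24*144 + 8 = 3456 + 8 = 3464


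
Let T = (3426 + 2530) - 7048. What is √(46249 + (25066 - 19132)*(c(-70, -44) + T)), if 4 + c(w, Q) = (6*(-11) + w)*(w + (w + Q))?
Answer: √142035001 ≈ 11918.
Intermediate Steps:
T = -1092 (T = 5956 - 7048 = -1092)
c(w, Q) = -4 + (-66 + w)*(Q + 2*w) (c(w, Q) = -4 + (6*(-11) + w)*(w + (w + Q)) = -4 + (-66 + w)*(w + (Q + w)) = -4 + (-66 + w)*(Q + 2*w))
√(46249 + (25066 - 19132)*(c(-70, -44) + T)) = √(46249 + (25066 - 19132)*((-4 - 132*(-70) - 66*(-44) + 2*(-70)² - 44*(-70)) - 1092)) = √(46249 + 5934*((-4 + 9240 + 2904 + 2*4900 + 3080) - 1092)) = √(46249 + 5934*((-4 + 9240 + 2904 + 9800 + 3080) - 1092)) = √(46249 + 5934*(25020 - 1092)) = √(46249 + 5934*23928) = √(46249 + 141988752) = √142035001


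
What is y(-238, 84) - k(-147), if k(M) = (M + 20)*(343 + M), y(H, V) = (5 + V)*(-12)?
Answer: 23824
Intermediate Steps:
y(H, V) = -60 - 12*V
k(M) = (20 + M)*(343 + M)
y(-238, 84) - k(-147) = (-60 - 12*84) - (6860 + (-147)**2 + 363*(-147)) = (-60 - 1008) - (6860 + 21609 - 53361) = -1068 - 1*(-24892) = -1068 + 24892 = 23824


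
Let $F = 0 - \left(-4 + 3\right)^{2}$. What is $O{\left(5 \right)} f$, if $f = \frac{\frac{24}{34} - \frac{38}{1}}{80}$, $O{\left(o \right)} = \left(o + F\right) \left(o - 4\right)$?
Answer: $- \frac{317}{170} \approx -1.8647$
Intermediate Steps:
$F = -1$ ($F = 0 - \left(-1\right)^{2} = 0 - 1 = -1$)
$O{\left(o \right)} = \left(-1 + o\right) \left(-4 + o\right)$ ($O{\left(o \right)} = \left(o - 1\right) \left(o - 4\right) = \left(-1 + o\right) \left(-4 + o\right)$)
$f = - \frac{317}{680}$ ($f = \left(24 \cdot \frac{1}{34} - 38\right) \frac{1}{80} = \left(\frac{12}{17} - 38\right) \frac{1}{80} = \left(- \frac{634}{17}\right) \frac{1}{80} = - \frac{317}{680} \approx -0.46618$)
$O{\left(5 \right)} f = \left(4 + 5^{2} - 25\right) \left(- \frac{317}{680}\right) = \left(4 + 25 - 25\right) \left(- \frac{317}{680}\right) = 4 \left(- \frac{317}{680}\right) = - \frac{317}{170}$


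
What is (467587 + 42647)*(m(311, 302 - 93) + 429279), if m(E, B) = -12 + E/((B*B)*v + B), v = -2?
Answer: 6362942240510120/29051 ≈ 2.1903e+11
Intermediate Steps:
m(E, B) = -12 + E/(B - 2*B²) (m(E, B) = -12 + E/((B*B)*(-2) + B) = -12 + E/(B²*(-2) + B) = -12 + E/(-2*B² + B) = -12 + E/(B - 2*B²))
(467587 + 42647)*(m(311, 302 - 93) + 429279) = (467587 + 42647)*((311 - 12*(302 - 93) + 24*(302 - 93)²)/((302 - 93)*(1 - 2*(302 - 93))) + 429279) = 510234*((311 - 12*209 + 24*209²)/(209*(1 - 2*209)) + 429279) = 510234*((311 - 2508 + 24*43681)/(209*(1 - 418)) + 429279) = 510234*((1/209)*(311 - 2508 + 1048344)/(-417) + 429279) = 510234*((1/209)*(-1/417)*1046147 + 429279) = 510234*(-1046147/87153 + 429279) = 510234*(37411906540/87153) = 6362942240510120/29051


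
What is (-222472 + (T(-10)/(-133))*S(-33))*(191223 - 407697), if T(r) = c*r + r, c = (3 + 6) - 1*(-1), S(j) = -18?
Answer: 6405629314344/133 ≈ 4.8163e+10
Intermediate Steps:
c = 10 (c = 9 + 1 = 10)
T(r) = 11*r (T(r) = 10*r + r = 11*r)
(-222472 + (T(-10)/(-133))*S(-33))*(191223 - 407697) = (-222472 + ((11*(-10))/(-133))*(-18))*(191223 - 407697) = (-222472 - 110*(-1/133)*(-18))*(-216474) = (-222472 + (110/133)*(-18))*(-216474) = (-222472 - 1980/133)*(-216474) = -29590756/133*(-216474) = 6405629314344/133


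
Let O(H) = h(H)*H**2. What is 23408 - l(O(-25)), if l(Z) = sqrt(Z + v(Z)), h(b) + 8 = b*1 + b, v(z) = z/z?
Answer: 23408 - I*sqrt(36249) ≈ 23408.0 - 190.39*I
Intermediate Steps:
v(z) = 1
h(b) = -8 + 2*b (h(b) = -8 + (b*1 + b) = -8 + (b + b) = -8 + 2*b)
O(H) = H**2*(-8 + 2*H) (O(H) = (-8 + 2*H)*H**2 = H**2*(-8 + 2*H))
l(Z) = sqrt(1 + Z) (l(Z) = sqrt(Z + 1) = sqrt(1 + Z))
23408 - l(O(-25)) = 23408 - sqrt(1 + 2*(-25)**2*(-4 - 25)) = 23408 - sqrt(1 + 2*625*(-29)) = 23408 - sqrt(1 - 36250) = 23408 - sqrt(-36249) = 23408 - I*sqrt(36249)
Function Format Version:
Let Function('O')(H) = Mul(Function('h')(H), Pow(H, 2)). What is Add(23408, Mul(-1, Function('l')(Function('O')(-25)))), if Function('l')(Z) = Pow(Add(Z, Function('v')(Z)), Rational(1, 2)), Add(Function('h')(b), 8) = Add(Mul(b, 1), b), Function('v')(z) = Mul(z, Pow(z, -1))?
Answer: Add(23408, Mul(-1, I, Pow(36249, Rational(1, 2)))) ≈ Add(23408., Mul(-190.39, I))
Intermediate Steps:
Function('v')(z) = 1
Function('h')(b) = Add(-8, Mul(2, b)) (Function('h')(b) = Add(-8, Add(Mul(b, 1), b)) = Add(-8, Add(b, b)) = Add(-8, Mul(2, b)))
Function('O')(H) = Mul(Pow(H, 2), Add(-8, Mul(2, H))) (Function('O')(H) = Mul(Add(-8, Mul(2, H)), Pow(H, 2)) = Mul(Pow(H, 2), Add(-8, Mul(2, H))))
Function('l')(Z) = Pow(Add(1, Z), Rational(1, 2)) (Function('l')(Z) = Pow(Add(Z, 1), Rational(1, 2)) = Pow(Add(1, Z), Rational(1, 2)))
Add(23408, Mul(-1, Function('l')(Function('O')(-25)))) = Add(23408, Mul(-1, Pow(Add(1, Mul(2, Pow(-25, 2), Add(-4, -25))), Rational(1, 2)))) = Add(23408, Mul(-1, Pow(Add(1, Mul(2, 625, -29)), Rational(1, 2)))) = Add(23408, Mul(-1, Pow(Add(1, -36250), Rational(1, 2)))) = Add(23408, Mul(-1, Pow(-36249, Rational(1, 2)))) = Add(23408, Mul(-1, Mul(I, Pow(36249, Rational(1, 2))))) = Add(23408, Mul(-1, I, Pow(36249, Rational(1, 2))))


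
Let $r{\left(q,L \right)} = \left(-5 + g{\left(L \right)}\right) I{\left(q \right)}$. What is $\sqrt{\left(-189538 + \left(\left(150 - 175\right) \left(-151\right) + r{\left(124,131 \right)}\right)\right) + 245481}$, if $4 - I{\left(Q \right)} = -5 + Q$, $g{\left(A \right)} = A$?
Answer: $2 \sqrt{11307} \approx 212.67$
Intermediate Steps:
$I{\left(Q \right)} = 9 - Q$ ($I{\left(Q \right)} = 4 - \left(-5 + Q\right) = 9 - Q$)
$r{\left(q,L \right)} = \left(-5 + L\right) \left(9 - q\right)$
$\sqrt{\left(-189538 + \left(\left(150 - 175\right) \left(-151\right) + r{\left(124,131 \right)}\right)\right) + 245481} = \sqrt{\left(-189538 + \left(\left(150 - 175\right) \left(-151\right) - \left(-9 + 124\right) \left(-5 + 131\right)\right)\right) + 245481} = \sqrt{\left(-189538 - \left(-3775 + 115 \cdot 126\right)\right) + 245481} = \sqrt{\left(-189538 + \left(3775 - 14490\right)\right) + 245481} = \sqrt{\left(-189538 - 10715\right) + 245481} = \sqrt{-200253 + 245481} = \sqrt{45228} = 2 \sqrt{11307}$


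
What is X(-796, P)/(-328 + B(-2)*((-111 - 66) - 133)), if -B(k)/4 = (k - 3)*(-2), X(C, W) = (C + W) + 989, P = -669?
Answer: -119/3018 ≈ -0.039430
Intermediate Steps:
X(C, W) = 989 + C + W
B(k) = -24 + 8*k (B(k) = -4*(k - 3)*(-2) = -4*(-3 + k)*(-2) = -4*(6 - 2*k) = -24 + 8*k)
X(-796, P)/(-328 + B(-2)*((-111 - 66) - 133)) = (989 - 796 - 669)/(-328 + (-24 + 8*(-2))*((-111 - 66) - 133)) = -476/(-328 + (-24 - 16)*(-177 - 133)) = -476/(-328 - 40*(-310)) = -476/(-328 + 12400) = -476/12072 = -476*1/12072 = -119/3018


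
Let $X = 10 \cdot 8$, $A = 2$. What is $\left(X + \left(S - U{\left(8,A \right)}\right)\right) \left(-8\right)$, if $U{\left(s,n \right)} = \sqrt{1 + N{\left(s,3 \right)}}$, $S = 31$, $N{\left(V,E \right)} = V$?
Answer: $-864$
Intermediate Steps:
$X = 80$
$U{\left(s,n \right)} = \sqrt{1 + s}$
$\left(X + \left(S - U{\left(8,A \right)}\right)\right) \left(-8\right) = \left(80 + \left(31 - \sqrt{1 + 8}\right)\right) \left(-8\right) = \left(80 + \left(31 - \sqrt{9}\right)\right) \left(-8\right) = \left(80 + \left(31 - 3\right)\right) \left(-8\right) = \left(80 + 28\right) \left(-8\right) = 108 \left(-8\right) = -864$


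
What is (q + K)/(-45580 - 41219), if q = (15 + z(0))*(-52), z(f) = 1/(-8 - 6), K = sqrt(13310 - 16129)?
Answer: 5434/607593 - I*sqrt(2819)/86799 ≈ 0.0089435 - 0.00061169*I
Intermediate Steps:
K = I*sqrt(2819) (K = sqrt(-2819) = I*sqrt(2819) ≈ 53.094*I)
z(f) = -1/14 (z(f) = 1/(-14) = -1/14)
q = -5434/7 (q = (15 - 1/14)*(-52) = (209/14)*(-52) = -5434/7 ≈ -776.29)
(q + K)/(-45580 - 41219) = (-5434/7 + I*sqrt(2819))/(-45580 - 41219) = (-5434/7 + I*sqrt(2819))/(-86799) = (-5434/7 + I*sqrt(2819))*(-1/86799) = 5434/607593 - I*sqrt(2819)/86799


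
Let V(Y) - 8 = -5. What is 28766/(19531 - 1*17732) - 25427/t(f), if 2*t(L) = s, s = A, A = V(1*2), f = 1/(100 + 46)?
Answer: -91400048/5397 ≈ -16935.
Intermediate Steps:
V(Y) = 3 (V(Y) = 8 - 5 = 3)
f = 1/146 ≈ 0.0068493
A = 3
s = 3
t(L) = 3/2 (t(L) = (1/2)*3 = 3/2)
28766/(19531 - 1*17732) - 25427/t(f) = 28766/(19531 - 1*17732) - 25427/3/2 = 28766/(19531 - 17732) - 25427*2/3 = 28766/1799 - 50854/3 = -91400048/5397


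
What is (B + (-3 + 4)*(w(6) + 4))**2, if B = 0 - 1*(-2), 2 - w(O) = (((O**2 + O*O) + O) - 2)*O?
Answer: 200704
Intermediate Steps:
w(O) = 2 - O*(-2 + O + 2*O**2) (w(O) = 2 - (((O**2 + O*O) + O) - 2)*O = 2 - (((O**2 + O**2) + O) - 2)*O = 2 - ((2*O**2 + O) - 2)*O = 2 - ((O + 2*O**2) - 2)*O = 2 - (-2 + O + 2*O**2)*O = 2 - O*(-2 + O + 2*O**2))
B = 2 (B = 0 + 2 = 2)
(B + (-3 + 4)*(w(6) + 4))**2 = (2 + (-3 + 4)*((2 - 1*6**2 - 2*6**3 + 2*6) + 4))**2 = (2 + 1*((2 - 1*36 - 2*216 + 12) + 4))**2 = (2 + 1*((2 - 36 - 432 + 12) + 4))**2 = (2 + 1*(-454 + 4))**2 = (2 + 1*(-450))**2 = (2 - 450)**2 = (-448)**2 = 200704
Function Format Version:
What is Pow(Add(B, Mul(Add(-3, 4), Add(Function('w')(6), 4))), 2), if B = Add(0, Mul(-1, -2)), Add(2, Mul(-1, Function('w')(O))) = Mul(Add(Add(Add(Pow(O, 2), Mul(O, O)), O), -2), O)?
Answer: 200704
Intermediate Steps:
Function('w')(O) = Add(2, Mul(-1, O, Add(-2, O, Mul(2, Pow(O, 2))))) (Function('w')(O) = Add(2, Mul(-1, Mul(Add(Add(Add(Pow(O, 2), Mul(O, O)), O), -2), O))) = Add(2, Mul(-1, Mul(Add(Add(Add(Pow(O, 2), Pow(O, 2)), O), -2), O))) = Add(2, Mul(-1, Mul(Add(Add(Mul(2, Pow(O, 2)), O), -2), O))) = Add(2, Mul(-1, Mul(Add(Add(O, Mul(2, Pow(O, 2))), -2), O))) = Add(2, Mul(-1, Mul(Add(-2, O, Mul(2, Pow(O, 2))), O))) = Add(2, Mul(-1, Mul(O, Add(-2, O, Mul(2, Pow(O, 2)))))) = Add(2, Mul(-1, O, Add(-2, O, Mul(2, Pow(O, 2))))))
B = 2 (B = Add(0, 2) = 2)
Pow(Add(B, Mul(Add(-3, 4), Add(Function('w')(6), 4))), 2) = Pow(Add(2, Mul(Add(-3, 4), Add(Add(2, Mul(-1, Pow(6, 2)), Mul(-2, Pow(6, 3)), Mul(2, 6)), 4))), 2) = Pow(Add(2, Mul(1, Add(Add(2, Mul(-1, 36), Mul(-2, 216), 12), 4))), 2) = Pow(Add(2, Mul(1, Add(Add(2, -36, -432, 12), 4))), 2) = Pow(Add(2, Mul(1, Add(-454, 4))), 2) = Pow(Add(2, Mul(1, -450)), 2) = Pow(Add(2, -450), 2) = Pow(-448, 2) = 200704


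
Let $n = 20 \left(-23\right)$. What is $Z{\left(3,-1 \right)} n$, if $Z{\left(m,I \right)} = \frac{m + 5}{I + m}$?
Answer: $-1840$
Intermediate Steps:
$Z{\left(m,I \right)} = \frac{5 + m}{I + m}$
$n = -460$
$Z{\left(3,-1 \right)} n = \frac{5 + 3}{-1 + 3} \left(-460\right) = \frac{1}{2} \cdot 8 \left(-460\right) = 4 \left(-460\right) = -1840$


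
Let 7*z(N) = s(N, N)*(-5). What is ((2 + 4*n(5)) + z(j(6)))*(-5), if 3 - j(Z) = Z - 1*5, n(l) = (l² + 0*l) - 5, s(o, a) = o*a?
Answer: -2770/7 ≈ -395.71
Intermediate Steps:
s(o, a) = a*o
n(l) = -5 + l² (n(l) = (l² + 0) - 5 = l² - 5 = -5 + l²)
j(Z) = 8 - Z (j(Z) = 3 - (Z - 1*5) = 3 - (Z - 5) = 3 - (-5 + Z) = 3 + (5 - Z) = 8 - Z)
z(N) = -5*N²/7 (z(N) = ((N*N)*(-5))/7 = (N²*(-5))/7 = (-5*N²)/7 = -5*N²/7)
((2 + 4*n(5)) + z(j(6)))*(-5) = ((2 + 4*(-5 + 5²)) - 5*(8 - 1*6)²/7)*(-5) = ((2 + 4*(-5 + 25)) - 5*(8 - 6)²/7)*(-5) = ((2 + 4*20) - 5/7*2²)*(-5) = ((2 + 80) - 5/7*4)*(-5) = (82 - 20/7)*(-5) = (554/7)*(-5) = -2770/7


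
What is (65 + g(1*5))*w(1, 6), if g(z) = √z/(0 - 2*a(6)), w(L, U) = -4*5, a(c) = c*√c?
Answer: -1300 + 5*√30/18 ≈ -1298.5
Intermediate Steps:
a(c) = c^(3/2)
w(L, U) = -20
g(z) = -√6*√z/72 (g(z) = √z/(0 - 12*√6) = √z/((-12*√6)) = (-√6/72)*√z = -√6*√z/72)
(65 + g(1*5))*w(1, 6) = (65 - √6*√(1*5)/72)*(-20) = (65 - √6*√5/72)*(-20) = (65 - √30/72)*(-20) = -1300 + 5*√30/18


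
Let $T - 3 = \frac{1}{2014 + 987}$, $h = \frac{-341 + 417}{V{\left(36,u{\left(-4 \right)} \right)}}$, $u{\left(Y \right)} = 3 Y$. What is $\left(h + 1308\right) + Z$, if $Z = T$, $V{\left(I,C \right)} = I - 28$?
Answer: $\frac{7925643}{6002} \approx 1320.5$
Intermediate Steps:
$V{\left(I,C \right)} = -28 + I$
$h = \frac{19}{2}$ ($h = \frac{-341 + 417}{-28 + 36} = \frac{76}{8} = 76 \cdot \frac{1}{8} = \frac{19}{2} \approx 9.5$)
$T = \frac{9004}{3001}$ ($T = 3 + \frac{1}{2014 + 987} = 3 + \frac{1}{3001} = \frac{9004}{3001} \approx 3.0003$)
$Z = \frac{9004}{3001} \approx 3.0003$
$\left(h + 1308\right) + Z = \left(\frac{19}{2} + 1308\right) + \frac{9004}{3001} = \frac{2635}{2} + \frac{9004}{3001} = \frac{7925643}{6002}$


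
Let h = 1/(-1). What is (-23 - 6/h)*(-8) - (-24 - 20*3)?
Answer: 220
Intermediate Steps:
h = -1
(-23 - 6/h)*(-8) - (-24 - 20*3) = (-23 - 6/(-1))*(-8) - (-24 - 20*3) = (-23 - 6*(-1))*(-8) - (-24 - 60) = (-23 + 6)*(-8) - 1*(-84) = -17*(-8) + 84 = 136 + 84 = 220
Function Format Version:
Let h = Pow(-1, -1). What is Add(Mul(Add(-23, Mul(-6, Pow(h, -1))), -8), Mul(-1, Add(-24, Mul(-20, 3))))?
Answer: 220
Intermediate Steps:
h = -1
Add(Mul(Add(-23, Mul(-6, Pow(h, -1))), -8), Mul(-1, Add(-24, Mul(-20, 3)))) = Add(Mul(Add(-23, Mul(-6, Pow(-1, -1))), -8), Mul(-1, Add(-24, Mul(-20, 3)))) = Add(Mul(Add(-23, Mul(-6, -1)), -8), Mul(-1, Add(-24, -60))) = Add(Mul(Add(-23, 6), -8), Mul(-1, -84)) = Add(Mul(-17, -8), 84) = Add(136, 84) = 220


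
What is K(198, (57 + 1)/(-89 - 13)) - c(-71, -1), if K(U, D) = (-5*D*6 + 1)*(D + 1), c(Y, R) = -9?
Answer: 14557/867 ≈ 16.790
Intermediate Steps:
K(U, D) = (1 + D)*(1 - 30*D) (K(U, D) = (-30*D + 1)*(1 + D) = (1 - 30*D)*(1 + D) = (1 + D)*(1 - 30*D))
K(198, (57 + 1)/(-89 - 13)) - c(-71, -1) = (1 - 30*(57 + 1)²/(-89 - 13)² - 29*(57 + 1)/(-89 - 13)) - 1*(-9) = (1 - 30*(58/(-102))² - 1682/(-102)) + 9 = (1 - 30*(58*(-1/102))² - 1682*(-1)/102) + 9 = (1 - 30*(-29/51)² - 29*(-29/51)) + 9 = (1 - 30*841/2601 + 841/51) + 9 = (1 - 8410/867 + 841/51) + 9 = 6754/867 + 9 = 14557/867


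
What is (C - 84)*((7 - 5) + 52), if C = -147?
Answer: -12474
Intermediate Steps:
(C - 84)*((7 - 5) + 52) = (-147 - 84)*((7 - 5) + 52) = -231*(2 + 52) = -231*54 = -12474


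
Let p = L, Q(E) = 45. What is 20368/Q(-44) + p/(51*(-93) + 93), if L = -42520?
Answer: 644164/1395 ≈ 461.77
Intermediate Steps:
p = -42520
20368/Q(-44) + p/(51*(-93) + 93) = 20368/45 - 42520/(51*(-93) + 93) = 20368*(1/45) - 42520/(-4743 + 93) = 20368/45 - 42520/(-4650) = 20368/45 - 42520*(-1/4650) = 20368/45 + 4252/465 = 644164/1395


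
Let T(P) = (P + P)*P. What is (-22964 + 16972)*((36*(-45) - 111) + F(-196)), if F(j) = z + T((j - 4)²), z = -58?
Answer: -19174389280312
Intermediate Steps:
T(P) = 2*P² (T(P) = (2*P)*P = 2*P²)
F(j) = -58 + 2*(-4 + j)⁴ (F(j) = -58 + 2*((j - 4)²)² = -58 + 2*((-4 + j)²)² = -58 + 2*(-4 + j)⁴)
(-22964 + 16972)*((36*(-45) - 111) + F(-196)) = (-22964 + 16972)*((36*(-45) - 111) + (-58 + 2*(-4 - 196)⁴)) = -5992*((-1620 - 111) + (-58 + 2*(-200)⁴)) = -5992*(-1731 + (-58 + 2*1600000000)) = -5992*(-1731 + (-58 + 3200000000)) = -5992*(-1731 + 3199999942) = -5992*3199998211 = -19174389280312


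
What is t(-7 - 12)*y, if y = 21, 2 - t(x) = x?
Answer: 441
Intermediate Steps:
t(x) = 2 - x
t(-7 - 12)*y = (2 - (-7 - 12))*21 = (2 - 1*(-19))*21 = (2 + 19)*21 = 21*21 = 441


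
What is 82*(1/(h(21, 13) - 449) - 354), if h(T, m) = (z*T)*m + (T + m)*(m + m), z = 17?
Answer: -73673023/2538 ≈ -29028.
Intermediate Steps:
h(T, m) = 2*m*(T + m) + 17*T*m (h(T, m) = (17*T)*m + (T + m)*(m + m) = 17*T*m + (T + m)*(2*m) = 17*T*m + 2*m*(T + m) = 2*m*(T + m) + 17*T*m)
82*(1/(h(21, 13) - 449) - 354) = 82*(1/(13*(2*13 + 19*21) - 449) - 354) = 82*(1/(13*(26 + 399) - 449) - 354) = 82*(1/(13*425 - 449) - 354) = 82*(1/(5525 - 449) - 354) = 82*(1/5076 - 354) = 82*(-1796903/5076) = -73673023/2538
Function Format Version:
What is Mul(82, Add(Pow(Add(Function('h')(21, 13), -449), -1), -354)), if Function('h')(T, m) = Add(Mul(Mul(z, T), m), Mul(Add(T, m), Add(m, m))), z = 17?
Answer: Rational(-73673023, 2538) ≈ -29028.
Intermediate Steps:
Function('h')(T, m) = Add(Mul(2, m, Add(T, m)), Mul(17, T, m)) (Function('h')(T, m) = Add(Mul(Mul(17, T), m), Mul(Add(T, m), Add(m, m))) = Add(Mul(17, T, m), Mul(Add(T, m), Mul(2, m))) = Add(Mul(17, T, m), Mul(2, m, Add(T, m))) = Add(Mul(2, m, Add(T, m)), Mul(17, T, m)))
Mul(82, Add(Pow(Add(Function('h')(21, 13), -449), -1), -354)) = Mul(82, Add(Pow(Add(Mul(13, Add(Mul(2, 13), Mul(19, 21))), -449), -1), -354)) = Mul(82, Add(Pow(Add(Mul(13, Add(26, 399)), -449), -1), -354)) = Mul(82, Add(Pow(Add(Mul(13, 425), -449), -1), -354)) = Mul(82, Add(Pow(Add(5525, -449), -1), -354)) = Mul(82, Add(Pow(5076, -1), -354)) = Mul(82, Add(Rational(1, 5076), -354)) = Mul(82, Rational(-1796903, 5076)) = Rational(-73673023, 2538)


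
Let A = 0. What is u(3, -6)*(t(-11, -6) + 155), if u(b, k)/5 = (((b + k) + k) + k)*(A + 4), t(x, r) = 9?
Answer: -49200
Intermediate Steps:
u(b, k) = 20*b + 60*k (u(b, k) = 5*((((b + k) + k) + k)*(0 + 4)) = 5*(((b + 2*k) + k)*4) = 5*((b + 3*k)*4) = 5*(4*b + 12*k) = 20*b + 60*k)
u(3, -6)*(t(-11, -6) + 155) = (20*3 + 60*(-6))*(9 + 155) = (60 - 360)*164 = -300*164 = -49200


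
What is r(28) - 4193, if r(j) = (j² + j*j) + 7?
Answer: -2618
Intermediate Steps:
r(j) = 7 + 2*j² (r(j) = (j² + j²) + 7 = 2*j² + 7 = 7 + 2*j²)
r(28) - 4193 = (7 + 2*28²) - 4193 = (7 + 2*784) - 4193 = (7 + 1568) - 4193 = 1575 - 4193 = -2618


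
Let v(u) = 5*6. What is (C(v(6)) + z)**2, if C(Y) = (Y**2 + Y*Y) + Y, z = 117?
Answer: 3790809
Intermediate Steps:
v(u) = 30
C(Y) = Y + 2*Y**2 (C(Y) = (Y**2 + Y**2) + Y = 2*Y**2 + Y = Y + 2*Y**2)
(C(v(6)) + z)**2 = (30*(1 + 2*30) + 117)**2 = (30*(1 + 60) + 117)**2 = (30*61 + 117)**2 = (1830 + 117)**2 = 1947**2 = 3790809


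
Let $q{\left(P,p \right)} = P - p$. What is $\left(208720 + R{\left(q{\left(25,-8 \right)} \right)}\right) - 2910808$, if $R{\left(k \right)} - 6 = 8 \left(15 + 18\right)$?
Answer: $-2701818$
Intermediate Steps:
$R{\left(k \right)} = 270$ ($R{\left(k \right)} = 6 + 8 \left(15 + 18\right) = 6 + 8 \cdot 33 = 6 + 264 = 270$)
$\left(208720 + R{\left(q{\left(25,-8 \right)} \right)}\right) - 2910808 = \left(208720 + 270\right) - 2910808 = 208990 - 2910808 = -2701818$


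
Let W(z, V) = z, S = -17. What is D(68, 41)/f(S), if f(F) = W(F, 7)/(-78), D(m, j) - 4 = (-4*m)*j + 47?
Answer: -50934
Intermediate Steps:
D(m, j) = 51 - 4*j*m (D(m, j) = 4 + ((-4*m)*j + 47) = 4 + (-4*j*m + 47) = 4 + (47 - 4*j*m) = 51 - 4*j*m)
f(F) = -F/78 (f(F) = F/(-78) = F*(-1/78) = -F/78)
D(68, 41)/f(S) = (51 - 4*41*68)/((-1/78*(-17))) = (51 - 11152)/(17/78) = -11101*78/17 = -50934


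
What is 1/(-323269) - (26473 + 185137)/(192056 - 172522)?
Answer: -34203486312/3157368323 ≈ -10.833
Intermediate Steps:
1/(-323269) - (26473 + 185137)/(192056 - 172522) = -1/323269 - 211610/19534 = -1/323269 - 1*105805/9767 = -1/323269 - 105805/9767 = -34203486312/3157368323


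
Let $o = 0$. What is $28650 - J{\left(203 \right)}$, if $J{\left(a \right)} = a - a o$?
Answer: $28447$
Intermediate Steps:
$J{\left(a \right)} = a$ ($J{\left(a \right)} = a - a 0 = a - 0 = a + 0 = a$)
$28650 - J{\left(203 \right)} = 28650 - 203 = 28447$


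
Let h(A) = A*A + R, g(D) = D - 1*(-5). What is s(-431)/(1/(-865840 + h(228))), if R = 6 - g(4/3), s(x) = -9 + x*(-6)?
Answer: -2097307771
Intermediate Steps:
s(x) = -9 - 6*x
g(D) = 5 + D (g(D) = D + 5 = 5 + D)
R = -⅓ (R = 6 - (5 + 4/3) = 6 - 1*19/3 = 6 - 19/3 = -⅓ ≈ -0.33333)
h(A) = -⅓ + A² (h(A) = A*A - ⅓ = A² - ⅓ = -⅓ + A²)
s(-431)/(1/(-865840 + h(228))) = (-9 - 6*(-431))/(1/(-865840 + (-⅓ + 228²))) = (-9 + 2586)/(1/(-865840 + (-⅓ + 51984))) = 2577/(1/(-865840 + 155951/3)) = 2577/(1/(-2441569/3)) = 2577/(-3/2441569) = 2577*(-2441569/3) = -2097307771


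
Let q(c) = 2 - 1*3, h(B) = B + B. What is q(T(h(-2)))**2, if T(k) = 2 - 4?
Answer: 1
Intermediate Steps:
h(B) = 2*B
T(k) = -2
q(c) = -1 (q(c) = 2 - 3 = -1)
q(T(h(-2)))**2 = (-1)**2 = 1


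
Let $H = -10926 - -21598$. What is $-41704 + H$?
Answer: $-31032$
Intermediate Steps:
$H = 10672$ ($H = -10926 + 21598 = 10672$)
$-41704 + H = -41704 + 10672 = -31032$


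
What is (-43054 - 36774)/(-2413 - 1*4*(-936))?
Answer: -79828/1331 ≈ -59.976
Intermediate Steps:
(-43054 - 36774)/(-2413 - 1*4*(-936)) = -79828/(-2413 - 4*(-936)) = -79828/(-2413 + 3744) = -79828/1331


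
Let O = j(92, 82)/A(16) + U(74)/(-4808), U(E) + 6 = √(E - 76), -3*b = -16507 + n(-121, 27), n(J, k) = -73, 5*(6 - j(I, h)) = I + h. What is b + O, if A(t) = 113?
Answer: 22518917357/4074780 - I*√2/4808 ≈ 5526.4 - 0.00029414*I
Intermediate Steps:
j(I, h) = 6 - I/5 - h/5 (j(I, h) = 6 - (I + h)/5 = 6 + (-I/5 - h/5) = 6 - I/5 - h/5)
b = 16580/3 (b = -(-16507 - 73)/3 = -⅓*(-16580) = 16580/3 ≈ 5526.7)
U(E) = -6 + √(-76 + E) (U(E) = -6 + √(E - 76) = -6 + √(-76 + E))
O = -344481/1358260 - I*√2/4808 (O = (6 - ⅕*92 - ⅕*82)/113 + (-6 + √(-76 + 74))/(-4808) = (6 - 92/5 - 82/5)*(1/113) + (-6 + √(-2))*(-1/4808) = -144/5*1/113 + (-6 + I*√2)*(-1/4808) = -144/565 + (3/2404 - I*√2/4808) = -344481/1358260 - I*√2/4808 ≈ -0.25362 - 0.00029414*I)
b + O = 16580/3 + (-344481/1358260 - I*√2/4808) = 22518917357/4074780 - I*√2/4808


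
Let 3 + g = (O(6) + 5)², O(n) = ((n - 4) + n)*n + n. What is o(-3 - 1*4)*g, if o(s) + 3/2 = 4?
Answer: 8695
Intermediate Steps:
o(s) = 5/2 (o(s) = -3/2 + 4 = 5/2)
O(n) = n + n*(-4 + 2*n) (O(n) = ((-4 + n) + n)*n + n = (-4 + 2*n)*n + n = n*(-4 + 2*n) + n = n + n*(-4 + 2*n))
g = 3478 (g = -3 + (6*(-3 + 2*6) + 5)² = -3 + (6*(-3 + 12) + 5)² = -3 + (6*9 + 5)² = -3 + (54 + 5)² = -3 + 59² = -3 + 3481 = 3478)
o(-3 - 1*4)*g = (5/2)*3478 = 8695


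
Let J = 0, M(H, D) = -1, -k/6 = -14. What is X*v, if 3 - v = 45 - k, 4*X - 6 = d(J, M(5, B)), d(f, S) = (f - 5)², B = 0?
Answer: 651/2 ≈ 325.50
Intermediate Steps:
k = 84 (k = -6*(-14) = 84)
d(f, S) = (-5 + f)²
X = 31/4 (X = 3/2 + (-5 + 0)²/4 = 3/2 + (¼)*(-5)² = 3/2 + (¼)*25 = 3/2 + 25/4 = 31/4 ≈ 7.7500)
v = 42 (v = 3 - (45 - 1*84) = 3 - (45 - 84) = 3 - 1*(-39) = 3 + 39 = 42)
X*v = (31/4)*42 = 651/2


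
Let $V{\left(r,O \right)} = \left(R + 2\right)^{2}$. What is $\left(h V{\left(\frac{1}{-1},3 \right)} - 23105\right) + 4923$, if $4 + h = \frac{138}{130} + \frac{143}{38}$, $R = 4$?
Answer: $- \frac{22418104}{1235} \approx -18152.0$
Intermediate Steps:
$V{\left(r,O \right)} = 36$ ($V{\left(r,O \right)} = \left(4 + 2\right)^{2} = 6^{2} = 36$)
$h = \frac{2037}{2470}$ ($h = -4 + \left(\frac{138}{130} + \frac{143}{38}\right) = -4 + \left(138 \cdot \frac{1}{130} + 143 \cdot \frac{1}{38}\right) = -4 + \left(\frac{69}{65} + \frac{143}{38}\right) = -4 + \frac{11917}{2470} = \frac{2037}{2470} \approx 0.8247$)
$\left(h V{\left(\frac{1}{-1},3 \right)} - 23105\right) + 4923 = \left(\frac{2037}{2470} \cdot 36 - 23105\right) + 4923 = \left(\frac{36666}{1235} - 23105\right) + 4923 = - \frac{28498009}{1235} + 4923 = - \frac{22418104}{1235}$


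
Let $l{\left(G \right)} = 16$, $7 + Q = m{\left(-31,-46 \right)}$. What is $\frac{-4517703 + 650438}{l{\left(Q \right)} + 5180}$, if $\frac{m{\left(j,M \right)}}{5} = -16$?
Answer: $- \frac{3867265}{5196} \approx -744.28$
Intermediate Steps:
$m{\left(j,M \right)} = -80$ ($m{\left(j,M \right)} = 5 \left(-16\right) = -80$)
$Q = -87$ ($Q = -7 - 80 = -87$)
$\frac{-4517703 + 650438}{l{\left(Q \right)} + 5180} = \frac{-4517703 + 650438}{16 + 5180} = - \frac{3867265}{5196}$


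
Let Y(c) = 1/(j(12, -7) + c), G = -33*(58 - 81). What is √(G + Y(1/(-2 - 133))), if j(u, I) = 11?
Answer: √417928161/742 ≈ 27.552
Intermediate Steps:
G = 759 (G = -33*(-23) = 759)
Y(c) = 1/(11 + c)
√(G + Y(1/(-2 - 133))) = √(759 + 1/(11 + 1/(-2 - 133))) = √(759 + 1/(11 + 1/(-135))) = √(759 + 1/(11 - 1/135)) = √(759 + 1/(1484/135)) = √(759 + 135/1484) = √(1126491/1484) = √417928161/742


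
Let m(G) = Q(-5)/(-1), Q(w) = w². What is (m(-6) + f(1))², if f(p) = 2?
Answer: 529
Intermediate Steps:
m(G) = -25 (m(G) = (-5)²/(-1) = 25*(-1) = -25)
(m(-6) + f(1))² = (-25 + 2)² = (-23)² = 529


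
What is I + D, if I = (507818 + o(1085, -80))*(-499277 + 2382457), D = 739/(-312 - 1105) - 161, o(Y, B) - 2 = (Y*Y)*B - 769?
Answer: -249957748214719816/1417 ≈ -1.7640e+14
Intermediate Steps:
o(Y, B) = -767 + B*Y² (o(Y, B) = 2 + ((Y*Y)*B - 769) = 2 + (Y²*B - 769) = 2 + (B*Y² - 769) = 2 + (-769 + B*Y²) = -767 + B*Y²)
D = -228876/1417 (D = 739/(-1417) - 161 = -1/1417*739 - 161 = -739/1417 - 161 = -228876/1417 ≈ -161.52)
I = -176399257737820 (I = (507818 + (-767 - 80*1085²))*(-499277 + 2382457) = (507818 + (-767 - 80*1177225))*1883180 = (507818 + (-767 - 94178000))*1883180 = (507818 - 94178767)*1883180 = -93670949*1883180 = -176399257737820)
I + D = -176399257737820 - 228876/1417 = -249957748214719816/1417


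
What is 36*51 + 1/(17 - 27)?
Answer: 18359/10 ≈ 1835.9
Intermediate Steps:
36*51 + 1/(17 - 27) = 1836 + 1/(-10) = 1836 - 1/10 = 18359/10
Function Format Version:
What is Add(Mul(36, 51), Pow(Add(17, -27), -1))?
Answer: Rational(18359, 10) ≈ 1835.9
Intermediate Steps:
Add(Mul(36, 51), Pow(Add(17, -27), -1)) = Add(1836, Pow(-10, -1)) = Add(1836, Rational(-1, 10)) = Rational(18359, 10)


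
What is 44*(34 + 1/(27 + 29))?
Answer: 20955/14 ≈ 1496.8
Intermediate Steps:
44*(34 + 1/(27 + 29)) = 44*(34 + 1/56) = 44*(1905/56) = 20955/14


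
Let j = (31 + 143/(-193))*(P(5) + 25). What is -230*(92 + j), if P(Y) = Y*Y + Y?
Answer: -77959880/193 ≈ -4.0394e+5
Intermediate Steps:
P(Y) = Y + Y² (P(Y) = Y² + Y = Y + Y²)
j = 321200/193 (j = (31 + 143/(-193))*(5*(1 + 5) + 25) = (31 + 143*(-1/193))*(5*6 + 25) = (31 - 143/193)*(30 + 25) = (5840/193)*55 = 321200/193 ≈ 1664.2)
-230*(92 + j) = -230*(92 + 321200/193) = -230*338956/193 = -77959880/193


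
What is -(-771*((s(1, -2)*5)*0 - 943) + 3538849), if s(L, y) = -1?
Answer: -4265902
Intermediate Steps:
-(-771*((s(1, -2)*5)*0 - 943) + 3538849) = -(-771*(-1*5*0 - 943) + 3538849) = -(-771*(-5*0 - 943) + 3538849) = -(-771*(0 - 943) + 3538849) = -(-771*(-943) + 3538849) = -(727053 + 3538849) = -1*4265902 = -4265902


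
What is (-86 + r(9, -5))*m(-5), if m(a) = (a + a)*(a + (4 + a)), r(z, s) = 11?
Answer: -4500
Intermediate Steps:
m(a) = 2*a*(4 + 2*a) (m(a) = (2*a)*(4 + 2*a) = 2*a*(4 + 2*a))
(-86 + r(9, -5))*m(-5) = (-86 + 11)*(4*(-5)*(2 - 5)) = -300*(-5)*(-3) = -75*60 = -4500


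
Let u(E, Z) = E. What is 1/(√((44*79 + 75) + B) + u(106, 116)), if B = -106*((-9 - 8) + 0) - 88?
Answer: 106/5971 - 9*√65/5971 ≈ 0.0056003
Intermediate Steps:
B = 1714 (B = -106*(-17 + 0) - 88 = -106*(-17) - 88 = 1802 - 88 = 1714)
1/(√((44*79 + 75) + B) + u(106, 116)) = 1/(√((44*79 + 75) + 1714) + 106) = 1/(√((3476 + 75) + 1714) + 106) = 1/(√(3551 + 1714) + 106) = 1/(√5265 + 106) = 1/(9*√65 + 106) = 1/(106 + 9*√65)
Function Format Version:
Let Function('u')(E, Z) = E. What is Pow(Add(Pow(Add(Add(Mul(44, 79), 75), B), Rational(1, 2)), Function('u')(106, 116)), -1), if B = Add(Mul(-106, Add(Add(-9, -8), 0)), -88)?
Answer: Add(Rational(106, 5971), Mul(Rational(-9, 5971), Pow(65, Rational(1, 2)))) ≈ 0.0056003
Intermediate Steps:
B = 1714 (B = Add(Mul(-106, Add(-17, 0)), -88) = Add(Mul(-106, -17), -88) = Add(1802, -88) = 1714)
Pow(Add(Pow(Add(Add(Mul(44, 79), 75), B), Rational(1, 2)), Function('u')(106, 116)), -1) = Pow(Add(Pow(Add(Add(Mul(44, 79), 75), 1714), Rational(1, 2)), 106), -1) = Pow(Add(Pow(Add(Add(3476, 75), 1714), Rational(1, 2)), 106), -1) = Pow(Add(Pow(Add(3551, 1714), Rational(1, 2)), 106), -1) = Pow(Add(Pow(5265, Rational(1, 2)), 106), -1) = Pow(Add(Mul(9, Pow(65, Rational(1, 2))), 106), -1) = Pow(Add(106, Mul(9, Pow(65, Rational(1, 2)))), -1)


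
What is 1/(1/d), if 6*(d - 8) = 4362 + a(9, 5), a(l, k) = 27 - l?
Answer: 738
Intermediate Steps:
d = 738 (d = 8 + (4362 + (27 - 1*9))/6 = 8 + (4362 + (27 - 9))/6 = 8 + (4362 + 18)/6 = 8 + (⅙)*4380 = 8 + 730 = 738)
1/(1/d) = 1/(1/738) = 738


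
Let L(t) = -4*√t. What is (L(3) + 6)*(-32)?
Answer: -192 + 128*√3 ≈ 29.703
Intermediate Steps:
(L(3) + 6)*(-32) = (-4*√3 + 6)*(-32) = (6 - 4*√3)*(-32) = -192 + 128*√3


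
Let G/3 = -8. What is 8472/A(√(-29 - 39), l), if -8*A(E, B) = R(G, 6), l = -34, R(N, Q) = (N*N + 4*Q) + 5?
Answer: -67776/605 ≈ -112.03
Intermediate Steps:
G = -24 (G = 3*(-8) = -24)
R(N, Q) = 5 + N² + 4*Q (R(N, Q) = (N² + 4*Q) + 5 = 5 + N² + 4*Q)
A(E, B) = -605/8 (A(E, B) = -(5 + (-24)² + 4*6)/8 = -(5 + 576 + 24)/8 = -⅛*605 = -605/8)
8472/A(√(-29 - 39), l) = 8472/(-605/8) = 8472*(-8/605) = -67776/605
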